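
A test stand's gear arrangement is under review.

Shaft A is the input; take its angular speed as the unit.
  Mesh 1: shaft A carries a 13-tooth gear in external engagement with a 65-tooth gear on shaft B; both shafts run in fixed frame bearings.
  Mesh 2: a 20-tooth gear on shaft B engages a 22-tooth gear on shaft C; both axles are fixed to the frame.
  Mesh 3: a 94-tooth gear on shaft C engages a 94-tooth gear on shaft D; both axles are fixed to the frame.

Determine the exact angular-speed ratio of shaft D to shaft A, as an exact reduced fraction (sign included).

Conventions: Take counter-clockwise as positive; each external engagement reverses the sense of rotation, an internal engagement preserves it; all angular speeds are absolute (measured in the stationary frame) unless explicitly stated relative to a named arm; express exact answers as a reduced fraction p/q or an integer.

-2/11

class = fixed-axis compound train [3 meshes; 3 ratios multiply, 3 sense flips]
mesh 1 [13T→65T]: running ratio 1/5, sense −
mesh 2 [20T→22T]: running ratio 2/11, sense +
mesh 3 [94T→94T]: running ratio 2/11, sense −
ω_out/ω_in = -2/11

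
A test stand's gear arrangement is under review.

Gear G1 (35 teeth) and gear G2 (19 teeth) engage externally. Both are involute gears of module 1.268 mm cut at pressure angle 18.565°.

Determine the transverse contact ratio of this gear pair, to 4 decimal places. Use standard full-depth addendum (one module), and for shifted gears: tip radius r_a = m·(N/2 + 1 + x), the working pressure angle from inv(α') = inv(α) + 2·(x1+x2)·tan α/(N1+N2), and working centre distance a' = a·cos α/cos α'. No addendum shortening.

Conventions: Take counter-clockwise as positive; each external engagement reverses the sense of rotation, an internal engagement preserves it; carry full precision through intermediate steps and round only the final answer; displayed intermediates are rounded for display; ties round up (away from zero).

1.6758

topology: single-mesh involute geometry — m = 1.268, 35T/19T pair
base radii: r_b1 = 21.035301, r_b2 = 11.419163
tip radii: r_a1 = 23.458000, r_a2 = 13.314000
no profile shift: α' = α, a' = a
action lengths: √(r_a1²−r_b1²) = 10.382384, √(r_a2²−r_b2²) = 6.845824
base pitch p_b = π·m·cos α = 3.776248
CR = (10.382384 + 6.845824 − 34.236000·sin 18.56500°)/3.776248 = 1.675774
contact ratio ≈ 1.6758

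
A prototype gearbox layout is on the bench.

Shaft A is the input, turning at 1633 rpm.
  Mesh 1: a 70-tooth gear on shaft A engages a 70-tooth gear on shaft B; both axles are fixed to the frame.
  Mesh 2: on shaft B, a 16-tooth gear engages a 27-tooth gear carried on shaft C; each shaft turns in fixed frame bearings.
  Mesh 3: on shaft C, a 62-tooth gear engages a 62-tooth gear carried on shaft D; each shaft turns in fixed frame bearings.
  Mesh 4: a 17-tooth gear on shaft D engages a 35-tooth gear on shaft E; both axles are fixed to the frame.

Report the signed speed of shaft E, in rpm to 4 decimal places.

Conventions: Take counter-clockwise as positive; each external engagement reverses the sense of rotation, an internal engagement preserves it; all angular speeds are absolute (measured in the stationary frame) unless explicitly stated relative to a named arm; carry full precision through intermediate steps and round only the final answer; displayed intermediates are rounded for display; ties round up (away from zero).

+470.0275 rpm

topology: fixed-axis compound train — 4 meshes, A→E
mesh 1 [70T→70T]: ω = 1633.0000×70/70 = 1633.0000 rpm, sense flips to −
mesh 2 [16T→27T]: ω = 1633.0000×16/27 = 967.7037 rpm, sense flips to +
mesh 3 [62T→62T]: ω = 967.7037×62/62 = 967.7037 rpm, sense flips to −
mesh 4 [17T→35T]: ω = 967.7037×17/35 = 470.0275 rpm, sense flips to +
signed output speed = +470.0275 rpm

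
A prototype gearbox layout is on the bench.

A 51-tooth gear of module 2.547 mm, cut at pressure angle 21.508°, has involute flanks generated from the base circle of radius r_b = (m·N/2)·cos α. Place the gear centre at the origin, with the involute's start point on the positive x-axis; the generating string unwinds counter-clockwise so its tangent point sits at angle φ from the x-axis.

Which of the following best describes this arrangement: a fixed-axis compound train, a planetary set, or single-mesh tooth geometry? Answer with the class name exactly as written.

topology: single-mesh involute geometry — m = 2.547, N = 51
classification: single-mesh tooth geometry

single-mesh tooth geometry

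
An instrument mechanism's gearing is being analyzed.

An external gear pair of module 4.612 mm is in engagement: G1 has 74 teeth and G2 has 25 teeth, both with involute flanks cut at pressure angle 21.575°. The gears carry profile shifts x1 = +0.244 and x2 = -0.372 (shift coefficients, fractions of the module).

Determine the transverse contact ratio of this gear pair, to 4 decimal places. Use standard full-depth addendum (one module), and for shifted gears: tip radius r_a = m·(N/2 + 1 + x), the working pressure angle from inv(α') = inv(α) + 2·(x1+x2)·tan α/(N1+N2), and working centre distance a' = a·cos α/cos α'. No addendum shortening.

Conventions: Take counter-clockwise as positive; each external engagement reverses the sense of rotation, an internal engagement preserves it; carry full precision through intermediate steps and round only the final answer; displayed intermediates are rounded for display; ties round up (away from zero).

class = single-mesh tooth geometry [involute pair 74T × 25T, m = 4.612]
base radii: r_b1 = 158.688173, r_b2 = 53.610869
tip radii: r_a1 = 176.381328, r_a2 = 60.546336
inv(α') = inv(21.575°) + 2·(+0.244-0.372)·tan α/(74+25) = 0.01784607  ⇒  α' = 21.19293°
a' = a·cos α / cos α' = 228.2940·cos 21.575°/cos 21.19293° = 227.698658
action lengths: √(r_a1²−r_b1²) = 76.996341, √(r_a2²−r_b2²) = 28.137759
base pitch p_b = π·m·cos α = 13.473881
CR = (76.996341 + 28.137759 − 227.698658·sin 21.19293°)/13.473881 = 1.693564
contact ratio ≈ 1.6936

1.6936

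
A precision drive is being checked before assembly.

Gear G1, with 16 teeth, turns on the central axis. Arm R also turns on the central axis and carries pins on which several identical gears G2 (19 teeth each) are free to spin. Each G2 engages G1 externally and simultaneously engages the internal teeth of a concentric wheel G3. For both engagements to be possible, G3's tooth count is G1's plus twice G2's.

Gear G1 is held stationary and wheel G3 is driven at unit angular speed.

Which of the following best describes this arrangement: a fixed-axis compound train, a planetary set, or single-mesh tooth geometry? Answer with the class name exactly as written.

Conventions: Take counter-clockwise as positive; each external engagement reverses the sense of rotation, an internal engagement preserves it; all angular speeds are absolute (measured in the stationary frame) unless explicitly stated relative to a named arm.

class = planetary set [G3 = 16+2·19 = 54; Willis about the carrier]
classification: planetary set

planetary set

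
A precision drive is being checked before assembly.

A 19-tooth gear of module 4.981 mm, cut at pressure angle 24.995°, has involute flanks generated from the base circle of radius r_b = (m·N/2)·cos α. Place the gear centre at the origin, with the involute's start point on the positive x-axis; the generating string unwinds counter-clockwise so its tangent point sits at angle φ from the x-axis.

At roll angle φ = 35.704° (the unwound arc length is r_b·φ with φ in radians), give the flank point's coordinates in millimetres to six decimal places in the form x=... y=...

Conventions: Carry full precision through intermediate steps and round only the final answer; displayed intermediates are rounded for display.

x=50.423725 y=3.326870

recognized (one wheel, involute flank): single-mesh tooth geometry, m = 4.981, N = 19
pitch radius r_p = m·N/2 = 4.981·19/2 = 47.319500
base radius r_b = r_p·cos α = 47.319500·cos 24.995° = 42.887776
roll angle φ = 35.704° = 0.62315236 rad
x = r_b·(cos φ + φ·sin φ) = 50.423725
y = r_b·(sin φ − φ·cos φ) = 3.326870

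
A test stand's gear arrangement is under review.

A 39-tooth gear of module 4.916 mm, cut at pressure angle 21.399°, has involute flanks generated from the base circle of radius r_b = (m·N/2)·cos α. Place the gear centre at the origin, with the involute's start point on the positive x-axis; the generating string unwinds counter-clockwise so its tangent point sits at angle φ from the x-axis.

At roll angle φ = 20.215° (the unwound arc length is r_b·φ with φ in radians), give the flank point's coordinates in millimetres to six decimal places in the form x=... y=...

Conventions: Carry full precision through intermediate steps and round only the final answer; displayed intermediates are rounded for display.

single-mesh involute tooth geometry (39T wheel at module 4.916)
pitch radius r_p = m·N/2 = 4.916·39/2 = 95.862000
base radius r_b = r_p·cos α = 95.862000·cos 21.399° = 89.253483
roll angle φ = 20.215° = 0.35281831 rad
x = r_b·(cos φ + φ·sin φ) = 94.636968
y = r_b·(sin φ − φ·cos φ) = 1.290451

x=94.636968 y=1.290451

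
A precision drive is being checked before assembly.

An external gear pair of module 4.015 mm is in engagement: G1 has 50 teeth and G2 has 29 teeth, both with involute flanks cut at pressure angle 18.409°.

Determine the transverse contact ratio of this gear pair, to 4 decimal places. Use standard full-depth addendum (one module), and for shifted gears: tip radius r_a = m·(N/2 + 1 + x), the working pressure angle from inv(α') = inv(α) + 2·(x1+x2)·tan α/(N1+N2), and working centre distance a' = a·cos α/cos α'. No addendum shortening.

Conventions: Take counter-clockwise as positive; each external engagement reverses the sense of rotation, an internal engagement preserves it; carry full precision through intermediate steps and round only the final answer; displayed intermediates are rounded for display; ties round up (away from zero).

single-mesh involute tooth geometry (50T engaging 29T at module 4.015)
base radii: r_b1 = 95.238452, r_b2 = 55.238302
tip radii: r_a1 = 104.390000, r_a2 = 62.232500
no profile shift: α' = α, a' = a
action lengths: √(r_a1²−r_b1²) = 42.742361, √(r_a2²−r_b2²) = 28.663811
base pitch p_b = π·m·cos α = 11.968017
CR = (42.742361 + 28.663811 − 158.592500·sin 18.40900°)/11.968017 = 1.781662
contact ratio ≈ 1.7817

1.7817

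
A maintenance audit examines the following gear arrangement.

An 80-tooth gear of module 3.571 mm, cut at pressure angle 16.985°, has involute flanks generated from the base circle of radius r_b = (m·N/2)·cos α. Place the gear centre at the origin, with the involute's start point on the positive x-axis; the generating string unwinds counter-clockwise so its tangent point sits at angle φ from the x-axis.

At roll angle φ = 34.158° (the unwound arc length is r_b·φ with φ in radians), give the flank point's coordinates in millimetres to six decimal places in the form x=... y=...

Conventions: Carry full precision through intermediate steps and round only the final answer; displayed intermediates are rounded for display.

class = single-mesh tooth geometry [base-circle involute, m = 3.571, 80T]
pitch radius r_p = m·N/2 = 3.571·80/2 = 142.840000
base radius r_b = r_p·cos α = 142.840000·cos 16.985° = 136.609500
roll angle φ = 34.158° = 0.59616957 rad
x = r_b·(cos φ + φ·sin φ) = 158.771365
y = r_b·(sin φ − φ·cos φ) = 9.310098

x=158.771365 y=9.310098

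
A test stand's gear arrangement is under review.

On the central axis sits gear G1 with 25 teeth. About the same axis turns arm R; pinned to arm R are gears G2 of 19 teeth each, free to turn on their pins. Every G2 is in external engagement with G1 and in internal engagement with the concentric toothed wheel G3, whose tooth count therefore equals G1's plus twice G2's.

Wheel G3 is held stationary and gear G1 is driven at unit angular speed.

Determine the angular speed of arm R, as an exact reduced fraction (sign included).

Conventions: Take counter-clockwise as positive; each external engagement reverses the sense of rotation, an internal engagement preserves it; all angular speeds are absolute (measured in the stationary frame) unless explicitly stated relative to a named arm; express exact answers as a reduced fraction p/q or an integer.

topology: planetary set — G1 25T / G2 19T / G3 63T, arm = carrier (Willis)
ring teeth: 25 + 2·19 = 63
25(ω_sun−ω_arm) = −63(ω_ring−ω_arm),  ω_ring = 0, ω_sun = 1
25(1−ω_arm) = −63(0−ω_arm)  ⇒  88·ω_arm = 25  ⇒  ω_arm = 25/88
exact speed ratio = 25/88

25/88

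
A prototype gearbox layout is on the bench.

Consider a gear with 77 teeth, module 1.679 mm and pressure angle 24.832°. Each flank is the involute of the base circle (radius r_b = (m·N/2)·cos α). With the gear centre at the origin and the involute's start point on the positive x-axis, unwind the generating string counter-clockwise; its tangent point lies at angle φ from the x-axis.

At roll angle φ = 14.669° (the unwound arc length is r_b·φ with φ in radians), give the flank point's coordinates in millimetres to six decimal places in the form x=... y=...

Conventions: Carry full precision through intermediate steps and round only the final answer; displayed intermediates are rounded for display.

topology: single-mesh involute geometry — m = 1.679, N = 77
pitch radius r_p = m·N/2 = 1.679·77/2 = 64.641500
base radius r_b = r_p·cos α = 64.641500·cos 24.832° = 58.664945
roll angle φ = 14.669° = 0.25602235 rad
x = r_b·(cos φ + φ·sin φ) = 60.556222
y = r_b·(sin φ − φ·cos φ) = 0.326018

x=60.556222 y=0.326018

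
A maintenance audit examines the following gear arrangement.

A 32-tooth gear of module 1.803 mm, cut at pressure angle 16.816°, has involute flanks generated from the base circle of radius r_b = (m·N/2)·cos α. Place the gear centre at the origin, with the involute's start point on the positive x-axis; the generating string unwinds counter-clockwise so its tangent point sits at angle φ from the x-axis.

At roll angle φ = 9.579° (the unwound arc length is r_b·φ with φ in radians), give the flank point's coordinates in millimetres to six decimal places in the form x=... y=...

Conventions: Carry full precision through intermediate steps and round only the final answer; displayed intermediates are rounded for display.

single-mesh involute tooth geometry (32T wheel at module 1.803)
pitch radius r_p = m·N/2 = 1.803·32/2 = 28.848000
base radius r_b = r_p·cos α = 28.848000·cos 16.816° = 27.614423
roll angle φ = 9.579° = 0.16718509 rad
x = r_b·(cos φ + φ·sin φ) = 27.997654
y = r_b·(sin φ − φ·cos φ) = 0.042894

x=27.997654 y=0.042894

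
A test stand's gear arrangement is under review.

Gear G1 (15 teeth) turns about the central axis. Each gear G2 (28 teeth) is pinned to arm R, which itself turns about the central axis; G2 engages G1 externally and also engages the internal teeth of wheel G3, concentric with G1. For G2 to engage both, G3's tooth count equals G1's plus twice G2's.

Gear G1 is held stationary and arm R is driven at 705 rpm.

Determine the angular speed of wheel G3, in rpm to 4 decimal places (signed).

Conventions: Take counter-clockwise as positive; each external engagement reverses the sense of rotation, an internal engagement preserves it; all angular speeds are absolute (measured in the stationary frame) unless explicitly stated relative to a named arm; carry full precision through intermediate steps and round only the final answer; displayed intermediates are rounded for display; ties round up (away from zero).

topology: planetary set — G1 15T / G2 28T / G3 71T, arm = carrier (Willis)
normalise by the input: solve with ω_arm = 1, then scale by 705 rpm
ring teeth: 15 + 2·28 = 71
15(ω_sun−ω_arm) = −71(ω_ring−ω_arm),  ω_sun = 0, ω_arm = 1
ω_ring = 1 − (15/71)(0−1) = 86/71
scale: ω_ring = 86/71 × 705 rpm = +853.9437 rpm

+853.9437 rpm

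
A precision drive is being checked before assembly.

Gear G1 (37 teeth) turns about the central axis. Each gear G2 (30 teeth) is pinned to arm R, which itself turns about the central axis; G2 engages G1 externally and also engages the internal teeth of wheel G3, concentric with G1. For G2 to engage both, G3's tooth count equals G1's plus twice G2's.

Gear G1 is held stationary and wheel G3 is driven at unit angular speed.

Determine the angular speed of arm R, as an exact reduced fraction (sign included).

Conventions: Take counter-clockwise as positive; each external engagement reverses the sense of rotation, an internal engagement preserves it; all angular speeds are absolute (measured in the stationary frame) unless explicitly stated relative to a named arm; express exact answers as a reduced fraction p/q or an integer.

class = planetary set [G3 = 37+2·30 = 97; Willis about the carrier]
ring teeth: 37 + 2·30 = 97
37(ω_sun−ω_arm) = −97(ω_ring−ω_arm),  ω_sun = 0, ω_ring = 1
37(0−ω_arm) = −97(1−ω_arm)  ⇒  134·ω_arm = 97  ⇒  ω_arm = 97/134
exact speed ratio = 97/134

97/134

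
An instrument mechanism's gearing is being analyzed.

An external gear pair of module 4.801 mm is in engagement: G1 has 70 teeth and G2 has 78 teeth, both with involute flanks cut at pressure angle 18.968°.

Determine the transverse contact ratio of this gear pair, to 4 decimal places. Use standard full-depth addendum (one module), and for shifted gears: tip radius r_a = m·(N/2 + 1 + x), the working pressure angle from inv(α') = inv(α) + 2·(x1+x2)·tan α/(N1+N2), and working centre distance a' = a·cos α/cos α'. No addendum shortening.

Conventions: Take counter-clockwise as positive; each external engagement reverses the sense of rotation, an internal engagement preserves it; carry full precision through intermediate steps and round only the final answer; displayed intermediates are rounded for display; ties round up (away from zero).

single-mesh involute tooth geometry (70T engaging 78T at module 4.801)
base radii: r_b1 = 158.910743, r_b2 = 177.071971
tip radii: r_a1 = 172.836000, r_a2 = 192.040000
no profile shift: α' = α, a' = a
action lengths: √(r_a1²−r_b1²) = 67.968071, √(r_a2²−r_b2²) = 74.329528
base pitch p_b = π·m·cos α = 14.263795
CR = (67.968071 + 74.329528 − 355.274000·sin 18.96800°)/14.263795 = 1.880238
contact ratio ≈ 1.8802

1.8802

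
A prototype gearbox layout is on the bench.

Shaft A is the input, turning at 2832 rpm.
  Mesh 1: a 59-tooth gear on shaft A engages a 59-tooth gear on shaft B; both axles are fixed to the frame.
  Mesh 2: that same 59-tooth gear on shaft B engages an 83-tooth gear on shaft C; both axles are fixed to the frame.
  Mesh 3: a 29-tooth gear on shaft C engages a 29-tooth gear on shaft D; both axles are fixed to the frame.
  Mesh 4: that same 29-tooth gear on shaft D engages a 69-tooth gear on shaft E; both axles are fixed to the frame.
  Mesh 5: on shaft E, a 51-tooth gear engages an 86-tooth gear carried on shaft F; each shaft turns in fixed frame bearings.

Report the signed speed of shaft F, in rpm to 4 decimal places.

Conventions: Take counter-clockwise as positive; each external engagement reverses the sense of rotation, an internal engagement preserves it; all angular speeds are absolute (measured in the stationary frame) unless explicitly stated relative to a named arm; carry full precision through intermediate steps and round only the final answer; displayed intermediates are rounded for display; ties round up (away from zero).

recognized (6 fixed axles, 5 meshes): fixed-axis compound train
mesh 1 [59T→59T]: ω = 2832.0000×59/59 = 2832.0000 rpm, sense flips to −
mesh 2 [59T→83T]: ω = 2832.0000×59/83 = 2013.1084 rpm, sense flips to +
mesh 3 [29T→29T]: ω = 2013.1084×29/29 = 2013.1084 rpm, sense flips to −
mesh 4 [29T→69T]: ω = 2013.1084×29/69 = 846.0891 rpm, sense flips to +
mesh 5 [51T→86T]: ω = 846.0891×51/86 = 501.7505 rpm, sense flips to −
signed output speed = -501.7505 rpm

-501.7505 rpm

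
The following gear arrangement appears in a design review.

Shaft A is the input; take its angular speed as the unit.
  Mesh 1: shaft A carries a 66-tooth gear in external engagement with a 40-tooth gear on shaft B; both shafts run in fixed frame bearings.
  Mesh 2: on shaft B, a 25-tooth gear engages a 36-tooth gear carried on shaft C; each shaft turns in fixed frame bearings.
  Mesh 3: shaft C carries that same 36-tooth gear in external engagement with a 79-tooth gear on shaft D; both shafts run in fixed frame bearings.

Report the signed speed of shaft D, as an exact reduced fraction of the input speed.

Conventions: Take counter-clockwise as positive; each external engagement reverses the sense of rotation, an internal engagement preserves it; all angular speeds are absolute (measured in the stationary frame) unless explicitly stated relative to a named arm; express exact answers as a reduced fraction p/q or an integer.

-165/316

3-mesh fixed-axis compound train (all bearings frame-fixed)
mesh 1 [66T→40T]: |ω|/ω_in = 1×66/40 = 33/20, sense flips to −
mesh 2 [25T→36T]: |ω|/ω_in = (33/20)×25/36 = 55/48, sense flips to +
mesh 3 [36T→79T]: |ω|/ω_in = (55/48)×36/79 = 165/316, sense flips to −
signed output speed (× input speed) = -165/316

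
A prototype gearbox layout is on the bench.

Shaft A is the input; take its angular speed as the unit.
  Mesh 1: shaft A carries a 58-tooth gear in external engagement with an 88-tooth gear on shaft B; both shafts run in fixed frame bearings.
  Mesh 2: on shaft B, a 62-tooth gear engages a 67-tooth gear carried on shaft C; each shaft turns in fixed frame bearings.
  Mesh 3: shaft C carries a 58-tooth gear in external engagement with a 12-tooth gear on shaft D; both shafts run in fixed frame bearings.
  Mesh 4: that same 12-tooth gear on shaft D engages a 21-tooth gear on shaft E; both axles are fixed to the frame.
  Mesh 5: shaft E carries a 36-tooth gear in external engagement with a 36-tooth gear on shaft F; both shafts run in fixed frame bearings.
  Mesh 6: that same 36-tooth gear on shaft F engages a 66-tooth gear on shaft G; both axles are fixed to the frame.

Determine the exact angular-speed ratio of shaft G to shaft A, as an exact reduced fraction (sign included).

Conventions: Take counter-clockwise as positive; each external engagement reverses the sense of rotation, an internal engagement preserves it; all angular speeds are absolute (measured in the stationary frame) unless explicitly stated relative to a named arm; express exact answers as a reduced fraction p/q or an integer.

class = fixed-axis compound train [6 meshes; 6 ratios multiply, 6 sense flips]
mesh 1 [58T→88T]: running ratio 29/44, sense −
mesh 2 [62T→67T]: running ratio 899/1474, sense +
mesh 3 [58T→12T]: running ratio 26071/8844, sense −
mesh 4 [12T→21T]: running ratio 26071/15477, sense +
mesh 5 [36T→36T]: running ratio 26071/15477, sense −
mesh 6 [36T→66T]: running ratio 52142/56749, sense +
ω_out/ω_in = 52142/56749

52142/56749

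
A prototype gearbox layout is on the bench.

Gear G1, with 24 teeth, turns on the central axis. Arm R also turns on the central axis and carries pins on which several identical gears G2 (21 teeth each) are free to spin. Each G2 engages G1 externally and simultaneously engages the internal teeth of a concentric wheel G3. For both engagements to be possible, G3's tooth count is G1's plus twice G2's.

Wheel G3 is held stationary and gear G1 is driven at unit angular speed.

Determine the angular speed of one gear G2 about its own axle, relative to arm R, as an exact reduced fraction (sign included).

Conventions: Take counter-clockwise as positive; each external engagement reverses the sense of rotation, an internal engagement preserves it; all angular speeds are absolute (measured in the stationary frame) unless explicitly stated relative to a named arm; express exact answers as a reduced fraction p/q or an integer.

-88/105

recognized (axles ride arm R): planetary set, 24/21/66 teeth
ring teeth: 24 + 2·21 = 66
24(ω_sun−ω_arm) = −66(ω_ring−ω_arm),  ω_ring = 0, ω_sun = 1
24(1−ω_arm) = −66(0−ω_arm)  ⇒  90·ω_arm = 24  ⇒  ω_arm = 4/15
sun–planet mesh: 24·(1−4/15) = −21·(ω_p−ω_arm)  ⇒  ω_p−ω_arm = -88/105
exact speed ratio = -88/105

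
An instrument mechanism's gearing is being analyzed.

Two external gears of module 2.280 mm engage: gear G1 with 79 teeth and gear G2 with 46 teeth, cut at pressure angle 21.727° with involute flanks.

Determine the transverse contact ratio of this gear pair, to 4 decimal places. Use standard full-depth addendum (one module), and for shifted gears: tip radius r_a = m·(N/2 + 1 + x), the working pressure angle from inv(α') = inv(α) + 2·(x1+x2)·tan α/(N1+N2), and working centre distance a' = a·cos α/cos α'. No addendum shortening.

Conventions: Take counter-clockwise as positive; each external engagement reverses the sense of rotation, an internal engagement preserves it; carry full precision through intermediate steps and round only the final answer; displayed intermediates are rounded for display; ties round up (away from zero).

1.6912

class = single-mesh tooth geometry [involute pair 79T × 46T, m = 2.280]
base radii: r_b1 = 83.661978, r_b2 = 48.714570
tip radii: r_a1 = 92.340000, r_a2 = 54.720000
no profile shift: α' = α, a' = a
action lengths: √(r_a1²−r_b1²) = 39.081313, √(r_a2²−r_b2²) = 24.923265
base pitch p_b = π·m·cos α = 6.653971
CR = (39.081313 + 24.923265 − 142.500000·sin 21.72700°)/6.653971 = 1.691212
contact ratio ≈ 1.6912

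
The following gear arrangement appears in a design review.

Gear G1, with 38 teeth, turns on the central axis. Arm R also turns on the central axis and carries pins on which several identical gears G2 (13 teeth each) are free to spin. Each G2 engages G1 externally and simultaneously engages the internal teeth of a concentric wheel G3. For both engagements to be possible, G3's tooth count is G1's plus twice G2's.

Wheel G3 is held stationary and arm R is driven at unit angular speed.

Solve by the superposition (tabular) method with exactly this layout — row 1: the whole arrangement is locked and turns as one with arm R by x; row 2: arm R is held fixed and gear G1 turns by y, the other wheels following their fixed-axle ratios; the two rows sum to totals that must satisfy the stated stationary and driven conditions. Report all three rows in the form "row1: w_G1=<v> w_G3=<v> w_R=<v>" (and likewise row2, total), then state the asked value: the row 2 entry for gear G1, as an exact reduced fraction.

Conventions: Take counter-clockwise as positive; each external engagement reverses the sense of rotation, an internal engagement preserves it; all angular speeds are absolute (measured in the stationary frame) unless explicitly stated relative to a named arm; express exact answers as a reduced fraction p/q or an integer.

row1: w_G1=1 w_G3=1 w_R=1
row2: w_G1=32/19 w_G3=-1 w_R=0
total: w_G1=51/19 w_G3=0 w_R=1
asked value: 32/19

topology: planetary set — G1 38T / G2 13T / G3 64T, arm = carrier (Willis)
row 1 (train locked, turned with arm): all members turn x
row 2: sun turns y, ring = −(38/64)·y, arm 0
boundary: total ω_ring = x − (38/64)·y = 0 and total ω_arm = x = 1  ⇒  y = 32/19, x = 1
row 2 ring = −(38/64)·32/19 = -1
totals (row 1 + row 2): sun 1 + 32/19 = 51/19, ring 1 + (-1) = 0, arm 1 + 0 = 1
asked cell (row2, sun) = 32/19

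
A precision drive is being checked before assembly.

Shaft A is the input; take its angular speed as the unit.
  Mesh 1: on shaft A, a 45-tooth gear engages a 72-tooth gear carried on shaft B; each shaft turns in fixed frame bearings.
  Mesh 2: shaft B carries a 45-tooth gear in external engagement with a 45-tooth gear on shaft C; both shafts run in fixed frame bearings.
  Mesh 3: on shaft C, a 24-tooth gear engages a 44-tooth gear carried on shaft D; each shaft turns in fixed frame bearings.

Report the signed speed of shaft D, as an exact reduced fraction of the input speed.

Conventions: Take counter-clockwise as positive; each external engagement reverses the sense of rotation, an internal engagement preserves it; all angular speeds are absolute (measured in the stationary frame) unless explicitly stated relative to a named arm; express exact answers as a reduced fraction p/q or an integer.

-15/44

3-mesh fixed-axis compound train (all bearings frame-fixed)
mesh 1 [45T→72T]: |ω|/ω_in = 1×45/72 = 5/8, sense flips to −
mesh 2 [45T→45T]: |ω|/ω_in = (5/8)×45/45 = 5/8, sense flips to +
mesh 3 [24T→44T]: |ω|/ω_in = (5/8)×24/44 = 15/44, sense flips to −
signed output speed (× input speed) = -15/44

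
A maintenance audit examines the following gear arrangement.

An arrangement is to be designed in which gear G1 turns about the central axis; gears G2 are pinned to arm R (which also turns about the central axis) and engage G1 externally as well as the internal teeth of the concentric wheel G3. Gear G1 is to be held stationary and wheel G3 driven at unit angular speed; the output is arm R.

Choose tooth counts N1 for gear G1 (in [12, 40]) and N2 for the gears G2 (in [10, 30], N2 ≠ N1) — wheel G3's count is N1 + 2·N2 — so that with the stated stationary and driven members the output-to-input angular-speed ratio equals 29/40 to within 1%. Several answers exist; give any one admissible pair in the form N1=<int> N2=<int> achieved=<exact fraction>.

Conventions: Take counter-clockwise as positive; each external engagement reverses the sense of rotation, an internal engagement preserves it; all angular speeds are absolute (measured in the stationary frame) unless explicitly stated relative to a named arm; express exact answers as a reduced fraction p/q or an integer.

N1=22 N2=18 achieved=29/40

planetary set to be sized for 29/40 (Willis relation)
Willis with ω_sun = 0: ω_arm/ω_ring = N3/(N1+N3); set equal to 29/40  ⇒  N3/N1 = (29/40)/(1 − 29/40) = 29/11
N3 = N1 + 2·N2  ⇒  N2/N1 = (N3/N1 − 1)/2 = (29/11 − 1)/2 = 9/11
smallest multiple with N1 ≥ 12 and N2 ≥ 10: k = 2  ⇒  N1 = 2·11 = 22, N2 = 2·9 = 18 (N1 ≤ 40, N2 ≤ 30, N2 ≠ N1 ✓), N3 = 22 + 2·18 = 58
check: N3/(N1+N3) with N1 = 22, N3 = 58 gives 29/40; |achieved − target| = 0 ≤ 29/4000 ✓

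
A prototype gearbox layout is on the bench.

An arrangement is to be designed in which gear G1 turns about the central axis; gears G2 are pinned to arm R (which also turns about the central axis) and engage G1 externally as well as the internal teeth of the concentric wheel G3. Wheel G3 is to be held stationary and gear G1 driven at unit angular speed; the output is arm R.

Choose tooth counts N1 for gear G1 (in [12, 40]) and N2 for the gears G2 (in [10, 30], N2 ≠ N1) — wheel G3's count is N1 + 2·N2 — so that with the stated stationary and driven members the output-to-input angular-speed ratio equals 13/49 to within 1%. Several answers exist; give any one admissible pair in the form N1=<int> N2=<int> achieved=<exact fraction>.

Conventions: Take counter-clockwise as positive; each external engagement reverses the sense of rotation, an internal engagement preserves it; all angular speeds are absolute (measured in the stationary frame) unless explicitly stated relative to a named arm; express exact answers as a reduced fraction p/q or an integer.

N1=26 N2=23 achieved=13/49

planetary set to be sized for 13/49 (Willis relation)
Willis with ω_ring = 0: ω_arm/ω_sun = N1/(N1+N3); set equal to 13/49  ⇒  N3/N1 = 1/(13/49) − 1 = 36/13
N3 = N1 + 2·N2  ⇒  N2/N1 = (N3/N1 − 1)/2 = (36/13 − 1)/2 = 23/26
smallest multiple with N1 ≥ 12 and N2 ≥ 10: k = 1  ⇒  N1 = 1·26 = 26, N2 = 1·23 = 23 (N1 ≤ 40, N2 ≤ 30, N2 ≠ N1 ✓), N3 = 26 + 2·23 = 72
check: N1/(N1+N3) with N1 = 26, N3 = 72 gives 13/49; |achieved − target| = 0 ≤ 13/4900 ✓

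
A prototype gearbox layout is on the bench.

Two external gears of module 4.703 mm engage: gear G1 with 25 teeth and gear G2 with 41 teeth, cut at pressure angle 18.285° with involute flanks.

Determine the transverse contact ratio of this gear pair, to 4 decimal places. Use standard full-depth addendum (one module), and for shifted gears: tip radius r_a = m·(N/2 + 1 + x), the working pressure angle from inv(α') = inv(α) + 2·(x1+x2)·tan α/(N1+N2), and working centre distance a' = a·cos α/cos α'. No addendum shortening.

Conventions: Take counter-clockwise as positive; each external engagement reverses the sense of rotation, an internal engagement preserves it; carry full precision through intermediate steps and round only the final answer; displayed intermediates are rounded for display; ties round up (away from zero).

topology: single-mesh involute geometry — m = 4.703, 25T/41T pair
base radii: r_b1 = 55.819181, r_b2 = 91.543457
tip radii: r_a1 = 63.490500, r_a2 = 101.114500
no profile shift: α' = α, a' = a
action lengths: √(r_a1²−r_b1²) = 30.253308, √(r_a2²−r_b2²) = 42.941095
base pitch p_b = π·m·cos α = 14.028890
CR = (30.253308 + 42.941095 − 155.199000·sin 18.28500°)/14.028890 = 1.746515
contact ratio ≈ 1.7465

1.7465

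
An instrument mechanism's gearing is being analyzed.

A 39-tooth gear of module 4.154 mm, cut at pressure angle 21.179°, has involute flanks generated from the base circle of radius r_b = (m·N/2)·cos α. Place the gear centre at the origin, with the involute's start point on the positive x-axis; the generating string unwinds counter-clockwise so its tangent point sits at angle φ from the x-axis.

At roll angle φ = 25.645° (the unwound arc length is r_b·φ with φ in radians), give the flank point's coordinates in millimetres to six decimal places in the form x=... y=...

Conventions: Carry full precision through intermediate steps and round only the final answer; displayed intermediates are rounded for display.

x=82.722907 y=2.212702

topology: single-mesh involute geometry — m = 4.154, N = 39
pitch radius r_p = m·N/2 = 4.154·39/2 = 81.003000
base radius r_b = r_p·cos α = 81.003000·cos 21.179° = 75.531756
roll angle φ = 25.645° = 0.44758969 rad
x = r_b·(cos φ + φ·sin φ) = 82.722907
y = r_b·(sin φ − φ·cos φ) = 2.212702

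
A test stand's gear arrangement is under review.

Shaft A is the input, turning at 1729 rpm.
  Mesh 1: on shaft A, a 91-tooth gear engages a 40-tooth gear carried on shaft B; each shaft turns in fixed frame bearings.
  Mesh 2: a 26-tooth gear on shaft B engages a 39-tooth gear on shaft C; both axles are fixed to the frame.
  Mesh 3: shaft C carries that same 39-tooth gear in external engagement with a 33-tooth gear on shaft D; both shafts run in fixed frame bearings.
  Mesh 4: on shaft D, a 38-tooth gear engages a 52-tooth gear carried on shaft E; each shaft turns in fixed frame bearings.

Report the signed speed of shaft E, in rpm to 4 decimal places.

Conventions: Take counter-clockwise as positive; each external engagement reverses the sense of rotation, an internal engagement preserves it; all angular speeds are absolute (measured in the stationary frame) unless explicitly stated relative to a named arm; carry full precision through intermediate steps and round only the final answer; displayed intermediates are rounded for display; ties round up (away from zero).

topology: fixed-axis compound train — 4 meshes, A→E
mesh 1 [91T→40T]: ω = 1729.0000×91/40 = 3933.4750 rpm, sense flips to −
mesh 2 [26T→39T]: ω = 3933.4750×26/39 = 2622.3167 rpm, sense flips to +
mesh 3 [39T→33T]: ω = 2622.3167×39/33 = 3099.1015 rpm, sense flips to −
mesh 4 [38T→52T]: ω = 3099.1015×38/52 = 2264.7280 rpm, sense flips to +
signed output speed = +2264.7280 rpm

+2264.7280 rpm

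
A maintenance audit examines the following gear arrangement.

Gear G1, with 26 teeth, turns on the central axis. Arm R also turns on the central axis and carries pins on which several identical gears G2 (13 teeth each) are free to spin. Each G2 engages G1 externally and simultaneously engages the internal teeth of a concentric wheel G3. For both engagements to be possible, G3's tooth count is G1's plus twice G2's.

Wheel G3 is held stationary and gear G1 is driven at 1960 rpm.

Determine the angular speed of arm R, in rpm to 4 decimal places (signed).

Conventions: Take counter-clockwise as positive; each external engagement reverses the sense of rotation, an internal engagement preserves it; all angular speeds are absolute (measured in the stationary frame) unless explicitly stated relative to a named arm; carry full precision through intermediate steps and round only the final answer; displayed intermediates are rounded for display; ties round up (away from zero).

class = planetary set [G3 = 26+2·13 = 52; Willis about the carrier]
normalise by the input: solve with ω_sun = 1, then scale by 1960 rpm
ring teeth: 26 + 2·13 = 52
26(ω_sun−ω_arm) = −52(ω_ring−ω_arm),  ω_ring = 0, ω_sun = 1
26(1−ω_arm) = −52(0−ω_arm)  ⇒  78·ω_arm = 26  ⇒  ω_arm = 1/3
scale: ω_arm = 1/3 × 1960 rpm = +653.3333 rpm

+653.3333 rpm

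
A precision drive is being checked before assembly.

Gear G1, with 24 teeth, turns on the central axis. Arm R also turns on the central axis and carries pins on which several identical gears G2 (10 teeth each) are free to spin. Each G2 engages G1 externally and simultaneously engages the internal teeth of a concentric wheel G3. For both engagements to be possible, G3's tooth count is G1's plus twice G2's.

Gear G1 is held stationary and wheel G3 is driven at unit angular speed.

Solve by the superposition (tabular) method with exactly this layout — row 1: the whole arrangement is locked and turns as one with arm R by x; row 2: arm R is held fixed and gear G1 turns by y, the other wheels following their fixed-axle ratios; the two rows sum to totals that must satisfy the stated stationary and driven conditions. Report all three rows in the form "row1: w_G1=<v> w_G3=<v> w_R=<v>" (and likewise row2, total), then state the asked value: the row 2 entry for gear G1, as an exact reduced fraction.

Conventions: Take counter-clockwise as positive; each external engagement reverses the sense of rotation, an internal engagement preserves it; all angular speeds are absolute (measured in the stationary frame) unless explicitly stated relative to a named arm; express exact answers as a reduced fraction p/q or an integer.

planetary set (24T centre, 10T on arm, 44T internal) — Willis relation
row 1 — lock + rotate with arm: ω_sun = ω_ring = ω_arm = x
row 2 — arm fixed, fixed-axis ratios: sun y, ring −(24/44)·y, arm 0
boundary: total ω_sun = x + y = 0 and total ω_ring = x − (24/44)·y = 1  ⇒  y = -11/17, x = 11/17
row 2 ring = −(24/44)·(-11/17) = 6/17
totals (row 1 + row 2): sun 11/17 + (-11/17) = 0, ring 11/17 + 6/17 = 1, arm 11/17 + 0 = 11/17
asked cell (row2, sun) = -11/17

row1: w_G1=11/17 w_G3=11/17 w_R=11/17
row2: w_G1=-11/17 w_G3=6/17 w_R=0
total: w_G1=0 w_G3=1 w_R=11/17
asked value: -11/17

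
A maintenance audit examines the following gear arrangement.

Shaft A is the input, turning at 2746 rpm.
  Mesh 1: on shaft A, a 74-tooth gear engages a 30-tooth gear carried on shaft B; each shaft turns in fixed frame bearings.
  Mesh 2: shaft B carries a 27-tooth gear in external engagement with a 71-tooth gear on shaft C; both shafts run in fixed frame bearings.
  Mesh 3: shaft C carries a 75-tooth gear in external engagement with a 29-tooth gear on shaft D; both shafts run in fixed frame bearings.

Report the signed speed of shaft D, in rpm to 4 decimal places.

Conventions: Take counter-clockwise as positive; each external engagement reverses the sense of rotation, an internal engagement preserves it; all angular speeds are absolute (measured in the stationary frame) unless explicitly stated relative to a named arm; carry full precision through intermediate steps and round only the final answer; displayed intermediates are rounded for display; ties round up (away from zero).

-6661.6173 rpm

topology: fixed-axis compound train — 3 meshes, A→D
mesh 1 [74T→30T]: ω = 2746.0000×74/30 = 6773.4667 rpm, sense flips to −
mesh 2 [27T→71T]: ω = 6773.4667×27/71 = 2575.8254 rpm, sense flips to +
mesh 3 [75T→29T]: ω = 2575.8254×75/29 = 6661.6173 rpm, sense flips to −
signed output speed = -6661.6173 rpm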